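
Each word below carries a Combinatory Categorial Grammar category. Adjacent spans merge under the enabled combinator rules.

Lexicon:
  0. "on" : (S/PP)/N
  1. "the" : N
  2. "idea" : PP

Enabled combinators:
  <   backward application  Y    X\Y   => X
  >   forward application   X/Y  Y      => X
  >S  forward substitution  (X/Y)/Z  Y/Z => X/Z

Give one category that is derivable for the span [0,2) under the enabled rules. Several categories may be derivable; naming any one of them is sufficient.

S/PP

[0,3] S   >
  [0,2] S/PP   >
    [0,1] "on" : (S/PP)/N
    [1,2] "the" : N
  [2,3] "idea" : PP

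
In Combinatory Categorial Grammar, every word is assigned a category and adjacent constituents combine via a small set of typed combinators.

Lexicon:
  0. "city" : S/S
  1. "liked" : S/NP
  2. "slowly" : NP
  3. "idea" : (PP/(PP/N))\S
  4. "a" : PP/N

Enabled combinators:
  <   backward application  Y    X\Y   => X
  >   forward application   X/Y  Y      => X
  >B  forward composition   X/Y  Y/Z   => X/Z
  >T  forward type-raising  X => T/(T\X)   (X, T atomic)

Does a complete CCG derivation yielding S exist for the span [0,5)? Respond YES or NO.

S/S S/NP NP (PP/(PP/N))\S PP/N
CKY chart[0,5] = {N/(N\PP), NP/(NP\PP), PP, PP/(PP\PP), S/(S\PP)}; S ∉ chart

NO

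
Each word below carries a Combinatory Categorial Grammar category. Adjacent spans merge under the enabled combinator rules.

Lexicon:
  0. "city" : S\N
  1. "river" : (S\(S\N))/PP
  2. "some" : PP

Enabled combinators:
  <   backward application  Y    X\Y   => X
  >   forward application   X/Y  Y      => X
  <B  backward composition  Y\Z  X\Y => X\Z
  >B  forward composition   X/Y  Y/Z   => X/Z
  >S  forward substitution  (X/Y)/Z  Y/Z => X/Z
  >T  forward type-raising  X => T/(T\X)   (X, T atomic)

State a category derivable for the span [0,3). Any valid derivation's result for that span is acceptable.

[0,3] S   <
  [0,1] "city" : S\N
  [1,3] S\(S\N)   >
    [1,2] "river" : (S\(S\N))/PP
    [2,3] "some" : PP

S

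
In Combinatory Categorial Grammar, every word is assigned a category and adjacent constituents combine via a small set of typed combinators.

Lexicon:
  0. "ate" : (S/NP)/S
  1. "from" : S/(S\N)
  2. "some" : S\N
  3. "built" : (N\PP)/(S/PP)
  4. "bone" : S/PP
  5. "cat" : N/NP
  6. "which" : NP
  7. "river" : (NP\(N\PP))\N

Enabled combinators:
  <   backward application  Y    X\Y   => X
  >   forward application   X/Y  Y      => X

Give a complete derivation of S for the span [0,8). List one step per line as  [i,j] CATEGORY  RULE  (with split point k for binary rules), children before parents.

[0,1] (S/NP)/S  lex  "ate"
[1,2] S/(S\N)  lex  "from"
[2,3] S\N  lex  "some"
[1,3] S  >  k=2
[0,3] S/NP  >  k=1
[3,4] (N\PP)/(S/PP)  lex  "built"
[4,5] S/PP  lex  "bone"
[3,5] N\PP  >  k=4
[5,6] N/NP  lex  "cat"
[6,7] NP  lex  "which"
[5,7] N  >  k=6
[7,8] (NP\(N\PP))\N  lex  "river"
[5,8] NP\(N\PP)  <  k=7
[3,8] NP  <  k=5
[0,8] S  >  k=3

[0,8] S   >
  [0,3] S/NP   >
    [0,1] "ate" : (S/NP)/S
    [1,3] S   >
      [1,2] "from" : S/(S\N)
      [2,3] "some" : S\N
  [3,8] NP   <
    [3,5] N\PP   >
      [3,4] "built" : (N\PP)/(S/PP)
      [4,5] "bone" : S/PP
    [5,8] NP\(N\PP)   <
      [5,7] N   >
        [5,6] "cat" : N/NP
        [6,7] "which" : NP
      [7,8] "river" : (NP\(N\PP))\N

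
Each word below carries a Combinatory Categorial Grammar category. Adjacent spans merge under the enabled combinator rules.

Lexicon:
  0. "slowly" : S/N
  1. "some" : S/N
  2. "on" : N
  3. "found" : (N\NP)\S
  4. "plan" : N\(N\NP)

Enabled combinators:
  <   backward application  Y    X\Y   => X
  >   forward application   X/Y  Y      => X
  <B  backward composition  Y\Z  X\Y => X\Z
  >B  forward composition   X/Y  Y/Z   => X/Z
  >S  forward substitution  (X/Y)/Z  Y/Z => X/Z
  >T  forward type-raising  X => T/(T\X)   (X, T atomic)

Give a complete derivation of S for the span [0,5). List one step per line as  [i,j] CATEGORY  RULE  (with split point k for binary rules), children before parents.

[0,1] S/N  lex  "slowly"
[1,2] S/N  lex  "some"
[2,3] N  lex  "on"
[1,3] S  >  k=2
[3,4] (N\NP)\S  lex  "found"
[4,5] N\(N\NP)  lex  "plan"
[3,5] N\S  <B  k=4
[1,5] N  <  k=3
[0,5] S  >  k=1

[0,5] S   >
  [0,1] "slowly" : S/N
  [1,5] N   <
    [1,3] S   >
      [1,2] "some" : S/N
      [2,3] "on" : N
    [3,5] N\S   <B
      [3,4] "found" : (N\NP)\S
      [4,5] "plan" : N\(N\NP)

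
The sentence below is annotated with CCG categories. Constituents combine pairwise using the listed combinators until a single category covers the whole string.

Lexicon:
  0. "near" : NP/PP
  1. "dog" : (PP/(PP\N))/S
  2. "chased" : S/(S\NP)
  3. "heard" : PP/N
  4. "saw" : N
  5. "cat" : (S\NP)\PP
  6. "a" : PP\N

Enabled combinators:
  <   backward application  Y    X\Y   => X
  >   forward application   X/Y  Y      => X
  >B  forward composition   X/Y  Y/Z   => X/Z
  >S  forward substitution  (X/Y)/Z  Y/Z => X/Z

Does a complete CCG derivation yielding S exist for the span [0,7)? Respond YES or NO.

NP/PP (PP/(PP\N))/S S/(S\NP) PP/N N (S\NP)\PP PP\N
CKY chart[0,7] = {NP}; S ∉ chart

NO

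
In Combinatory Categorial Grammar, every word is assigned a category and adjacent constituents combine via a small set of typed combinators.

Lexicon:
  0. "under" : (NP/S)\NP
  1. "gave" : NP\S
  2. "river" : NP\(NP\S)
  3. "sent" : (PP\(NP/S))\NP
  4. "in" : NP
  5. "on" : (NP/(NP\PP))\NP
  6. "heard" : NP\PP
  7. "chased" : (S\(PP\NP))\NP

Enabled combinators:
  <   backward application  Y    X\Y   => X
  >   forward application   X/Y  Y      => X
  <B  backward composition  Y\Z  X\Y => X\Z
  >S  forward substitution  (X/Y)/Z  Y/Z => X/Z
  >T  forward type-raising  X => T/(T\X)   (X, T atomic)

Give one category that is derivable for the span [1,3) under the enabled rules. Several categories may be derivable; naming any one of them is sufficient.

NP

[0,8] S   <
  [0,4] PP\NP   <B
    [0,1] "under" : (NP/S)\NP
    [1,4] PP\(NP/S)   <
      [1,3] NP   <
        [1,2] "gave" : NP\S
        [2,3] "river" : NP\(NP\S)
      [3,4] "sent" : (PP\(NP/S))\NP
  [4,8] S\(PP\NP)   <
    [4,7] NP   >
      [4,6] NP/(NP\PP)   <
        [4,5] "in" : NP
        [5,6] "on" : (NP/(NP\PP))\NP
      [6,7] "heard" : NP\PP
    [7,8] "chased" : (S\(PP\NP))\NP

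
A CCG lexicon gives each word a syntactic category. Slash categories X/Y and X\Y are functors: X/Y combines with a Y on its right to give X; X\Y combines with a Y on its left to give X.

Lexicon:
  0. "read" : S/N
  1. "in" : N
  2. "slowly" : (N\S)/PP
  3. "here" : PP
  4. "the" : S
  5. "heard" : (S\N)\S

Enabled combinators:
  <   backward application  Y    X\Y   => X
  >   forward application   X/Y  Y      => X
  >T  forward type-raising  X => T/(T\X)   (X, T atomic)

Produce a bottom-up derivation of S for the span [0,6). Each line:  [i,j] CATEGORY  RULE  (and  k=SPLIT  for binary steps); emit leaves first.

[0,1] S/N  lex  "read"
[1,2] N  lex  "in"
[0,2] S  >  k=1
[2,3] (N\S)/PP  lex  "slowly"
[3,4] PP  lex  "here"
[2,4] N\S  >  k=3
[0,4] N  <  k=2
[4,5] S  lex  "the"
[5,6] (S\N)\S  lex  "heard"
[4,6] S\N  <  k=5
[0,6] S  <  k=4

[0,6] S   <
  [0,4] N   <
    [0,2] S   >
      [0,1] "read" : S/N
      [1,2] "in" : N
    [2,4] N\S   >
      [2,3] "slowly" : (N\S)/PP
      [3,4] "here" : PP
  [4,6] S\N   <
    [4,5] "the" : S
    [5,6] "heard" : (S\N)\S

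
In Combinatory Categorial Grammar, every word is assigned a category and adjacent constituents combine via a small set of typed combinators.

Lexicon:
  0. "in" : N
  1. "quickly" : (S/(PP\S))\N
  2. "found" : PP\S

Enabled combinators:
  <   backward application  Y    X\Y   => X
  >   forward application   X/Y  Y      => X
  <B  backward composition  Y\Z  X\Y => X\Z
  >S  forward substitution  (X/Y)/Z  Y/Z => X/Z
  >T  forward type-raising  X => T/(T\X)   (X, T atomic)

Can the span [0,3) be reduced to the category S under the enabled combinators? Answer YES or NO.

[0,3] S   >
  [0,2] S/(PP\S)   <
    [0,1] "in" : N
    [1,2] "quickly" : (S/(PP\S))\N
  [2,3] "found" : PP\S

YES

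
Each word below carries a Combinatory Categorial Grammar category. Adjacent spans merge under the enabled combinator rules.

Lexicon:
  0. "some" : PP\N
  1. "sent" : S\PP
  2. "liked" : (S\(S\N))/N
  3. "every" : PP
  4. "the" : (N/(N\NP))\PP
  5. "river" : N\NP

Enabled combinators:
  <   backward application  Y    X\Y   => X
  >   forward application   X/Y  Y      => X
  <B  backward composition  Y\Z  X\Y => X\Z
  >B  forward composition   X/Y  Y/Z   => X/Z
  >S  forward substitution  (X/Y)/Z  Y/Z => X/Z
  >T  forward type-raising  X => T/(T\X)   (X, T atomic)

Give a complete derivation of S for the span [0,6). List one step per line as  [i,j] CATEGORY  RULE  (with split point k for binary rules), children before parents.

[0,1] PP\N  lex  "some"
[1,2] S\PP  lex  "sent"
[0,2] S\N  <B  k=1
[2,3] (S\(S\N))/N  lex  "liked"
[3,4] PP  lex  "every"
[4,5] (N/(N\NP))\PP  lex  "the"
[3,5] N/(N\NP)  <  k=4
[5,6] N\NP  lex  "river"
[3,6] N  >  k=5
[2,6] S\(S\N)  >  k=3
[0,6] S  <  k=2

[0,6] S   <
  [0,2] S\N   <B
    [0,1] "some" : PP\N
    [1,2] "sent" : S\PP
  [2,6] S\(S\N)   >
    [2,3] "liked" : (S\(S\N))/N
    [3,6] N   >
      [3,5] N/(N\NP)   <
        [3,4] "every" : PP
        [4,5] "the" : (N/(N\NP))\PP
      [5,6] "river" : N\NP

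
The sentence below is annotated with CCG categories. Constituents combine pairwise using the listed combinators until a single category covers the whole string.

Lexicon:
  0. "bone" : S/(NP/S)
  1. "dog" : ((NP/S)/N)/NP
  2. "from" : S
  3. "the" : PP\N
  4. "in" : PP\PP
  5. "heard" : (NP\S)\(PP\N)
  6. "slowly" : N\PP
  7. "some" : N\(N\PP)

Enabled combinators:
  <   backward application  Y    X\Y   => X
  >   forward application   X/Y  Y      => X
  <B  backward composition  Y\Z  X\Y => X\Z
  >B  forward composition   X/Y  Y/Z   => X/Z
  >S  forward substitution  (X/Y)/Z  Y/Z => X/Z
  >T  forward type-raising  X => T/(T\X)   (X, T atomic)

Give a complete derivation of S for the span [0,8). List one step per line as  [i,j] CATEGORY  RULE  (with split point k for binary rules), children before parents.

[0,1] S/(NP/S)  lex  "bone"
[1,2] ((NP/S)/N)/NP  lex  "dog"
[2,3] S  lex  "from"
[2,3] NP/(NP\S)  >T
[3,4] PP\N  lex  "the"
[4,5] PP\PP  lex  "in"
[3,5] PP\N  <B  k=4
[5,6] (NP\S)\(PP\N)  lex  "heard"
[3,6] NP\S  <  k=5
[2,6] NP  >  k=3
[1,6] (NP/S)/N  >  k=2
[0,6] S/N  >B  k=1
[6,7] N\PP  lex  "slowly"
[7,8] N\(N\PP)  lex  "some"
[6,8] N  <  k=7
[0,8] S  >  k=6

[0,8] S   >
  [0,6] S/N   >B
    [0,1] "bone" : S/(NP/S)
    [1,6] (NP/S)/N   >
      [1,2] "dog" : ((NP/S)/N)/NP
      [2,6] NP   >
        [2,3] NP/(NP\S)   >T
          [2,3] "from" : S
        [3,6] NP\S   <
          [3,5] PP\N   <B
            [3,4] "the" : PP\N
            [4,5] "in" : PP\PP
          [5,6] "heard" : (NP\S)\(PP\N)
  [6,8] N   <
    [6,7] "slowly" : N\PP
    [7,8] "some" : N\(N\PP)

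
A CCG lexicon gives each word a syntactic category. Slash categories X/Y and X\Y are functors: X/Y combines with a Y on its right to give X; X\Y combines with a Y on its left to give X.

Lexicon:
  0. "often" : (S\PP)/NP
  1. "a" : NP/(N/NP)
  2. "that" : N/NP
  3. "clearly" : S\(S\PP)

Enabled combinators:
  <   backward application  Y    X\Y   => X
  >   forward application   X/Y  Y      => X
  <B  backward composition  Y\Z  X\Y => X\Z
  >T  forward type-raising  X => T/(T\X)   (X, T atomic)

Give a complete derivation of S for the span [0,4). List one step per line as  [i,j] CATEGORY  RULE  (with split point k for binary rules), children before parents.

[0,4] S   <
  [0,3] S\PP   >
    [0,1] "often" : (S\PP)/NP
    [1,3] NP   >
      [1,2] "a" : NP/(N/NP)
      [2,3] "that" : N/NP
  [3,4] "clearly" : S\(S\PP)

[0,1] (S\PP)/NP  lex  "often"
[1,2] NP/(N/NP)  lex  "a"
[2,3] N/NP  lex  "that"
[1,3] NP  >  k=2
[0,3] S\PP  >  k=1
[3,4] S\(S\PP)  lex  "clearly"
[0,4] S  <  k=3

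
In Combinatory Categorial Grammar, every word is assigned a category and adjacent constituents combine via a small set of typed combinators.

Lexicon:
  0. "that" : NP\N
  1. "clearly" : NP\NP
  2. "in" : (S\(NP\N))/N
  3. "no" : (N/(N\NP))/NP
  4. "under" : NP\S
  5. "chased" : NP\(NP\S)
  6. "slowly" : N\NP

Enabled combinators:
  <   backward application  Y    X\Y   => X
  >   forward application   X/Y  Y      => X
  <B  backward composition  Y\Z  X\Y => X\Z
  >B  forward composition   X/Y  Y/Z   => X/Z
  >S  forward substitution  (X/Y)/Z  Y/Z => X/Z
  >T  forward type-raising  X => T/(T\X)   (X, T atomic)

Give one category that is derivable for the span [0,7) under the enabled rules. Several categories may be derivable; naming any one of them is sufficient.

[0,7] S   <
  [0,2] NP\N   <B
    [0,1] "that" : NP\N
    [1,2] "clearly" : NP\NP
  [2,7] S\(NP\N)   >
    [2,3] "in" : (S\(NP\N))/N
    [3,7] N   >
      [3,6] N/(N\NP)   >
        [3,4] "no" : (N/(N\NP))/NP
        [4,6] NP   <
          [4,5] "under" : NP\S
          [5,6] "chased" : NP\(NP\S)
      [6,7] "slowly" : N\NP

S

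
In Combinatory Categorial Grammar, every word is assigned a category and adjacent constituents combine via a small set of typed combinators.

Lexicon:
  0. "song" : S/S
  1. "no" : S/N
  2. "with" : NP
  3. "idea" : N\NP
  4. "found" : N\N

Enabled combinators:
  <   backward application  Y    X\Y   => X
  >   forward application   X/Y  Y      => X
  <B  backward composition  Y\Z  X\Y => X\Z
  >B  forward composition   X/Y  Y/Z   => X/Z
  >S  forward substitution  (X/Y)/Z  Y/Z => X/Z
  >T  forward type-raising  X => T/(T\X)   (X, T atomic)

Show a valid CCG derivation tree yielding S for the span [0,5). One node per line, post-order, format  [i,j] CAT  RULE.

[0,5] S   >
  [0,2] S/N   >B
    [0,1] "song" : S/S
    [1,2] "no" : S/N
  [2,5] N   <
    [2,3] "with" : NP
    [3,5] N\NP   <B
      [3,4] "idea" : N\NP
      [4,5] "found" : N\N

[0,1] S/S  lex  "song"
[1,2] S/N  lex  "no"
[0,2] S/N  >B  k=1
[2,3] NP  lex  "with"
[3,4] N\NP  lex  "idea"
[4,5] N\N  lex  "found"
[3,5] N\NP  <B  k=4
[2,5] N  <  k=3
[0,5] S  >  k=2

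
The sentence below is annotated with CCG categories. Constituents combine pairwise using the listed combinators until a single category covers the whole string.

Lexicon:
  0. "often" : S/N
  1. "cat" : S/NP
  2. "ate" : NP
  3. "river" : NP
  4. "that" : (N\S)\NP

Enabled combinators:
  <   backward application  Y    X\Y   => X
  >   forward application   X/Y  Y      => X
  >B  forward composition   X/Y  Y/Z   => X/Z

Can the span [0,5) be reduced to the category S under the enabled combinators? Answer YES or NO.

YES

[0,5] S   >
  [0,1] "often" : S/N
  [1,5] N   <
    [1,3] S   >
      [1,2] "cat" : S/NP
      [2,3] "ate" : NP
    [3,5] N\S   <
      [3,4] "river" : NP
      [4,5] "that" : (N\S)\NP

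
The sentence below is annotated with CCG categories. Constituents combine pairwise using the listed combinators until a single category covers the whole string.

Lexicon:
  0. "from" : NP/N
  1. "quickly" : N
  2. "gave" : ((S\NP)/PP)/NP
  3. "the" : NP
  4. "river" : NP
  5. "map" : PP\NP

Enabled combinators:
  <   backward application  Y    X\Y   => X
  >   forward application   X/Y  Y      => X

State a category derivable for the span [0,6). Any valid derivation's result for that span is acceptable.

[0,6] S   <
  [0,2] NP   >
    [0,1] "from" : NP/N
    [1,2] "quickly" : N
  [2,6] S\NP   >
    [2,4] (S\NP)/PP   >
      [2,3] "gave" : ((S\NP)/PP)/NP
      [3,4] "the" : NP
    [4,6] PP   <
      [4,5] "river" : NP
      [5,6] "map" : PP\NP

S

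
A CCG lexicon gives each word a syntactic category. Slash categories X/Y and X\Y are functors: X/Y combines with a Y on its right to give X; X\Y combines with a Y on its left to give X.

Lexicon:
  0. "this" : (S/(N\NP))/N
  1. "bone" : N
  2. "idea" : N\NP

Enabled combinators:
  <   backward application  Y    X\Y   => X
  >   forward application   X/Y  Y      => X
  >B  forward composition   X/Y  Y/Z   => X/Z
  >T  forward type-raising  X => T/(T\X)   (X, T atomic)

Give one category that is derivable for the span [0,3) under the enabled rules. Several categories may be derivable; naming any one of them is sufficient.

[0,3] S   >
  [0,2] S/(N\NP)   >
    [0,1] "this" : (S/(N\NP))/N
    [1,2] "bone" : N
  [2,3] "idea" : N\NP

S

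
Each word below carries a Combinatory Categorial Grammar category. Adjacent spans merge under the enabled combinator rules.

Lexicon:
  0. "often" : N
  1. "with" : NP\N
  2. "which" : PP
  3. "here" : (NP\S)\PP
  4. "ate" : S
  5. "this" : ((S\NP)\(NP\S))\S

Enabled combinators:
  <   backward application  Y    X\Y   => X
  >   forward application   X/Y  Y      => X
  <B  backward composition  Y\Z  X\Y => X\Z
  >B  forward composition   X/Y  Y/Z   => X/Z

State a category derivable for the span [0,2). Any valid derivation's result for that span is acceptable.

[0,6] S   <
  [0,2] NP   <
    [0,1] "often" : N
    [1,2] "with" : NP\N
  [2,6] S\NP   <
    [2,4] NP\S   <
      [2,3] "which" : PP
      [3,4] "here" : (NP\S)\PP
    [4,6] (S\NP)\(NP\S)   <
      [4,5] "ate" : S
      [5,6] "this" : ((S\NP)\(NP\S))\S

NP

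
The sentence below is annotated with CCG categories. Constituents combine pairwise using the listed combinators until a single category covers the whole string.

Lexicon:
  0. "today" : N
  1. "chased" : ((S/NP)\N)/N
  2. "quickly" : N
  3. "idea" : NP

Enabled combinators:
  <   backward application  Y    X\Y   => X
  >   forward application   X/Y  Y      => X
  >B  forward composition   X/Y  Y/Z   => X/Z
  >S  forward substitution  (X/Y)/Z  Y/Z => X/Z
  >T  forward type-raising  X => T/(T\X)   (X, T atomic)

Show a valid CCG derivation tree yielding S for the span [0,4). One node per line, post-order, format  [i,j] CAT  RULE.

[0,4] S   >
  [0,3] S/NP   <
    [0,1] "today" : N
    [1,3] (S/NP)\N   >
      [1,2] "chased" : ((S/NP)\N)/N
      [2,3] "quickly" : N
  [3,4] "idea" : NP

[0,1] N  lex  "today"
[1,2] ((S/NP)\N)/N  lex  "chased"
[2,3] N  lex  "quickly"
[1,3] (S/NP)\N  >  k=2
[0,3] S/NP  <  k=1
[3,4] NP  lex  "idea"
[0,4] S  >  k=3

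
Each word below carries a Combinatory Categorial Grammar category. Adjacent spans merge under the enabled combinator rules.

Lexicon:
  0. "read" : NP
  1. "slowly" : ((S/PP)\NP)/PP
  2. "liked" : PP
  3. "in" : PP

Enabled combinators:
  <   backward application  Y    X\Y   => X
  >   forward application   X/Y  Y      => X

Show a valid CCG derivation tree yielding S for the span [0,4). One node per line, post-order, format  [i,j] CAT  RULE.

[0,4] S   >
  [0,3] S/PP   <
    [0,1] "read" : NP
    [1,3] (S/PP)\NP   >
      [1,2] "slowly" : ((S/PP)\NP)/PP
      [2,3] "liked" : PP
  [3,4] "in" : PP

[0,1] NP  lex  "read"
[1,2] ((S/PP)\NP)/PP  lex  "slowly"
[2,3] PP  lex  "liked"
[1,3] (S/PP)\NP  >  k=2
[0,3] S/PP  <  k=1
[3,4] PP  lex  "in"
[0,4] S  >  k=3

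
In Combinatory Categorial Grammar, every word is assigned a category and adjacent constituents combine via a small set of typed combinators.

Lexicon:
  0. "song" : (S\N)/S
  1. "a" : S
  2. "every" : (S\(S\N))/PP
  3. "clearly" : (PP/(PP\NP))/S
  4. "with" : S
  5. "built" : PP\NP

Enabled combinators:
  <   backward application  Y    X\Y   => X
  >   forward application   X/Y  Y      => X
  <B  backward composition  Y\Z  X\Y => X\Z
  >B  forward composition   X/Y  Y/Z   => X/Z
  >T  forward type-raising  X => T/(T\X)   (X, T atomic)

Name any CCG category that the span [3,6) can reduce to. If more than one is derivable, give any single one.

[0,6] S   <
  [0,2] S\N   >
    [0,1] "song" : (S\N)/S
    [1,2] "a" : S
  [2,6] S\(S\N)   >
    [2,3] "every" : (S\(S\N))/PP
    [3,6] PP   >
      [3,5] PP/(PP\NP)   >
        [3,4] "clearly" : (PP/(PP\NP))/S
        [4,5] "with" : S
      [5,6] "built" : PP\NP

PP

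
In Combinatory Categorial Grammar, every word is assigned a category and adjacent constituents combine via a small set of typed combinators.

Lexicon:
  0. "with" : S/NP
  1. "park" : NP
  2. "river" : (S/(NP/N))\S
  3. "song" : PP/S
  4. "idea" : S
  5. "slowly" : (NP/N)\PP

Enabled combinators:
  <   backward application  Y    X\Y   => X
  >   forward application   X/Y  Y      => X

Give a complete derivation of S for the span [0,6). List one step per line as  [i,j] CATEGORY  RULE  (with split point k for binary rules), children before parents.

[0,6] S   >
  [0,3] S/(NP/N)   <
    [0,2] S   >
      [0,1] "with" : S/NP
      [1,2] "park" : NP
    [2,3] "river" : (S/(NP/N))\S
  [3,6] NP/N   <
    [3,5] PP   >
      [3,4] "song" : PP/S
      [4,5] "idea" : S
    [5,6] "slowly" : (NP/N)\PP

[0,1] S/NP  lex  "with"
[1,2] NP  lex  "park"
[0,2] S  >  k=1
[2,3] (S/(NP/N))\S  lex  "river"
[0,3] S/(NP/N)  <  k=2
[3,4] PP/S  lex  "song"
[4,5] S  lex  "idea"
[3,5] PP  >  k=4
[5,6] (NP/N)\PP  lex  "slowly"
[3,6] NP/N  <  k=5
[0,6] S  >  k=3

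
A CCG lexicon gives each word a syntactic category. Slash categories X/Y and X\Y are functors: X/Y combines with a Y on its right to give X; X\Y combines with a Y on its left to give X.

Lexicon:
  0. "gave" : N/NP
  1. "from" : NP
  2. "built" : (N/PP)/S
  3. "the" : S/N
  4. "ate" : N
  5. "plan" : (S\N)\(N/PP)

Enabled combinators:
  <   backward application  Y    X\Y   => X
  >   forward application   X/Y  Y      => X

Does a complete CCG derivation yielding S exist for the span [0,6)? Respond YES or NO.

YES

[0,6] S   <
  [0,2] N   >
    [0,1] "gave" : N/NP
    [1,2] "from" : NP
  [2,6] S\N   <
    [2,5] N/PP   >
      [2,3] "built" : (N/PP)/S
      [3,5] S   >
        [3,4] "the" : S/N
        [4,5] "ate" : N
    [5,6] "plan" : (S\N)\(N/PP)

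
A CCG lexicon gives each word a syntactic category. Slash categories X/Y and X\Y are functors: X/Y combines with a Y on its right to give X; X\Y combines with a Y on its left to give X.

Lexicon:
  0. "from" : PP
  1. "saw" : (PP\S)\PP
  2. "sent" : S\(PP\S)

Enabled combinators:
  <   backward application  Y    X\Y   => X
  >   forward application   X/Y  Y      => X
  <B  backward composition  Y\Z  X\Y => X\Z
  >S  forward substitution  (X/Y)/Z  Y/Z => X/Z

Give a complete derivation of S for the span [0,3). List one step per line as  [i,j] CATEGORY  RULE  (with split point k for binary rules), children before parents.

[0,3] S   <
  [0,2] PP\S   <
    [0,1] "from" : PP
    [1,2] "saw" : (PP\S)\PP
  [2,3] "sent" : S\(PP\S)

[0,1] PP  lex  "from"
[1,2] (PP\S)\PP  lex  "saw"
[0,2] PP\S  <  k=1
[2,3] S\(PP\S)  lex  "sent"
[0,3] S  <  k=2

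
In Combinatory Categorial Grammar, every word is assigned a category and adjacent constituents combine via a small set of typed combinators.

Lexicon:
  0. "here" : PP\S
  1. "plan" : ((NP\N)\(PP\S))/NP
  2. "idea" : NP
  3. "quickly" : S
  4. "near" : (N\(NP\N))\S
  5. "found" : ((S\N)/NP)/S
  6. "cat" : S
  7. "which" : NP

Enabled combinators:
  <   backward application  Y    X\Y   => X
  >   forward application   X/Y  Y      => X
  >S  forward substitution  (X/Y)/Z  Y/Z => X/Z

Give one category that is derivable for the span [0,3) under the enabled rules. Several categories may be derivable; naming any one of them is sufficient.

NP\N

[0,8] S   <
  [0,5] N   <
    [0,3] NP\N   <
      [0,1] "here" : PP\S
      [1,3] (NP\N)\(PP\S)   >
        [1,2] "plan" : ((NP\N)\(PP\S))/NP
        [2,3] "idea" : NP
    [3,5] N\(NP\N)   <
      [3,4] "quickly" : S
      [4,5] "near" : (N\(NP\N))\S
  [5,8] S\N   >
    [5,7] (S\N)/NP   >
      [5,6] "found" : ((S\N)/NP)/S
      [6,7] "cat" : S
    [7,8] "which" : NP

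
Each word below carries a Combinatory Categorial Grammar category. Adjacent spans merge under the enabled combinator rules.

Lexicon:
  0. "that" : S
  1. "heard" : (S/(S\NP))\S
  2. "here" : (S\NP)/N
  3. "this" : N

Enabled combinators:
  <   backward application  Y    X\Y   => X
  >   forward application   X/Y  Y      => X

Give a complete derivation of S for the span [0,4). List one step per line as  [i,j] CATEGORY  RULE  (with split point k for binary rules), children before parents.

[0,4] S   >
  [0,2] S/(S\NP)   <
    [0,1] "that" : S
    [1,2] "heard" : (S/(S\NP))\S
  [2,4] S\NP   >
    [2,3] "here" : (S\NP)/N
    [3,4] "this" : N

[0,1] S  lex  "that"
[1,2] (S/(S\NP))\S  lex  "heard"
[0,2] S/(S\NP)  <  k=1
[2,3] (S\NP)/N  lex  "here"
[3,4] N  lex  "this"
[2,4] S\NP  >  k=3
[0,4] S  >  k=2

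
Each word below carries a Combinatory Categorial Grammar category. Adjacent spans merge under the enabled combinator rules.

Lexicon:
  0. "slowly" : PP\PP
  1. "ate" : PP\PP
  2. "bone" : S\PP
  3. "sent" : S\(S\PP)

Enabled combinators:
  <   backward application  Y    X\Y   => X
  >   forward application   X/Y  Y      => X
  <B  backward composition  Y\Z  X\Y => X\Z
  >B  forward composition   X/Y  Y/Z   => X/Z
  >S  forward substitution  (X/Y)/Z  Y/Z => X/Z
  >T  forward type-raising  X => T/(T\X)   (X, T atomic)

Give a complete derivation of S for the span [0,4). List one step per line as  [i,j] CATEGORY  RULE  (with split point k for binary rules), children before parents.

[0,4] S   <
  [0,3] S\PP   <B
    [0,2] PP\PP   <B
      [0,1] "slowly" : PP\PP
      [1,2] "ate" : PP\PP
    [2,3] "bone" : S\PP
  [3,4] "sent" : S\(S\PP)

[0,1] PP\PP  lex  "slowly"
[1,2] PP\PP  lex  "ate"
[0,2] PP\PP  <B  k=1
[2,3] S\PP  lex  "bone"
[0,3] S\PP  <B  k=2
[3,4] S\(S\PP)  lex  "sent"
[0,4] S  <  k=3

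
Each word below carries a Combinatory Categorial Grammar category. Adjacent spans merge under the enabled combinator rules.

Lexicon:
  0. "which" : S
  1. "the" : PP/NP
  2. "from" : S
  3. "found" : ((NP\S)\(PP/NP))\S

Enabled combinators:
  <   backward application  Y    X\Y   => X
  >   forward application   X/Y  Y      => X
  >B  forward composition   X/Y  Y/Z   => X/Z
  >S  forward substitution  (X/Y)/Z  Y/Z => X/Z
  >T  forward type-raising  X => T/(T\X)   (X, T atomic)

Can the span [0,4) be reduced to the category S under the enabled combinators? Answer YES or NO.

NO

S PP/NP S ((NP\S)\(PP/NP))\S
CKY chart[0,4] = {N/(N\NP), NP, NP/(NP\NP), PP/(PP\NP), S/(S\NP)}; S ∉ chart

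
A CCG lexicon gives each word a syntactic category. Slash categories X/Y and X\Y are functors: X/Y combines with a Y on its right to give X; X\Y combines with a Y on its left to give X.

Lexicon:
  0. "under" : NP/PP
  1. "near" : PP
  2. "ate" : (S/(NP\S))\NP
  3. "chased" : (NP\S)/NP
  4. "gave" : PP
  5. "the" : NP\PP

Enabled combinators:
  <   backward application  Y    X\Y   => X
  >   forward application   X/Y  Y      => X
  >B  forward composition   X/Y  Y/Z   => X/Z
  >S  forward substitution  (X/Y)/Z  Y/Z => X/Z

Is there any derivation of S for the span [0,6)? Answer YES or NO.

[0,6] S   >
  [0,3] S/(NP\S)   <
    [0,2] NP   >
      [0,1] "under" : NP/PP
      [1,2] "near" : PP
    [2,3] "ate" : (S/(NP\S))\NP
  [3,6] NP\S   >
    [3,4] "chased" : (NP\S)/NP
    [4,6] NP   <
      [4,5] "gave" : PP
      [5,6] "the" : NP\PP

YES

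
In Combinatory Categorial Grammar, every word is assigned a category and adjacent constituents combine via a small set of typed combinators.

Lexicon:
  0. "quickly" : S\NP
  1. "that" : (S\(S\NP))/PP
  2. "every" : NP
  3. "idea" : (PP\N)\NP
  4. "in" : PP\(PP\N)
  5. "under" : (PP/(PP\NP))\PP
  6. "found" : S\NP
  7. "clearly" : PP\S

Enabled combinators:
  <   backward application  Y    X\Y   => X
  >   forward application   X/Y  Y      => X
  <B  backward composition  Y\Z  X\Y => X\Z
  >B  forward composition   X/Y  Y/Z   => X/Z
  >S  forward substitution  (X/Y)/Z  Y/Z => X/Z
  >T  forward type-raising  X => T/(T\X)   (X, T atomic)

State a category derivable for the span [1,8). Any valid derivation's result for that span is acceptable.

S\(S\NP)

[0,8] S   <
  [0,1] "quickly" : S\NP
  [1,8] S\(S\NP)   >
    [1,2] "that" : (S\(S\NP))/PP
    [2,8] PP   >
      [2,6] PP/(PP\NP)   <
        [2,5] PP   <
          [2,4] PP\N   <
            [2,3] "every" : NP
            [3,4] "idea" : (PP\N)\NP
          [4,5] "in" : PP\(PP\N)
        [5,6] "under" : (PP/(PP\NP))\PP
      [6,8] PP\NP   <B
        [6,7] "found" : S\NP
        [7,8] "clearly" : PP\S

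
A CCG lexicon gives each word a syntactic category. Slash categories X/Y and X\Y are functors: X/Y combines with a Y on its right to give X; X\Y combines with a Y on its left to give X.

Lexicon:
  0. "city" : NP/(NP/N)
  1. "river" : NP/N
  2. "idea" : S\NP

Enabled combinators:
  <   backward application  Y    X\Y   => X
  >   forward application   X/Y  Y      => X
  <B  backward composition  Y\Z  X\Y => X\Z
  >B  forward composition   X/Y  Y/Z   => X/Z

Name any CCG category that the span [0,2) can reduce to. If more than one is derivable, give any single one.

NP

[0,3] S   <
  [0,2] NP   >
    [0,1] "city" : NP/(NP/N)
    [1,2] "river" : NP/N
  [2,3] "idea" : S\NP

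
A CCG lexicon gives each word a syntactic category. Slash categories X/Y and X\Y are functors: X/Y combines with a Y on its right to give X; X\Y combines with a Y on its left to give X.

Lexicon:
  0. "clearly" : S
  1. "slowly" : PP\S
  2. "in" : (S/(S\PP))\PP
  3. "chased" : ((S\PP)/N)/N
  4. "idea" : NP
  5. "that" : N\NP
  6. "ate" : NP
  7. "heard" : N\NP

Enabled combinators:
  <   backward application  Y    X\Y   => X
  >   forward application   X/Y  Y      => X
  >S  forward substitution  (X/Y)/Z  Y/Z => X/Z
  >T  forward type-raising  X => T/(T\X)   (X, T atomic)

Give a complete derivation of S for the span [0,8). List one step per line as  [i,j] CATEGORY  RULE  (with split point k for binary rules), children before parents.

[0,1] S  lex  "clearly"
[0,1] PP/(PP\S)  >T
[1,2] PP\S  lex  "slowly"
[0,2] PP  >  k=1
[2,3] (S/(S\PP))\PP  lex  "in"
[0,3] S/(S\PP)  <  k=2
[3,4] ((S\PP)/N)/N  lex  "chased"
[4,5] NP  lex  "idea"
[4,5] N/(N\NP)  >T
[5,6] N\NP  lex  "that"
[4,6] N  >  k=5
[3,6] (S\PP)/N  >  k=4
[6,7] NP  lex  "ate"
[6,7] N/(N\NP)  >T
[7,8] N\NP  lex  "heard"
[6,8] N  >  k=7
[3,8] S\PP  >  k=6
[0,8] S  >  k=3

[0,8] S   >
  [0,3] S/(S\PP)   <
    [0,2] PP   >
      [0,1] PP/(PP\S)   >T
        [0,1] "clearly" : S
      [1,2] "slowly" : PP\S
    [2,3] "in" : (S/(S\PP))\PP
  [3,8] S\PP   >
    [3,6] (S\PP)/N   >
      [3,4] "chased" : ((S\PP)/N)/N
      [4,6] N   >
        [4,5] N/(N\NP)   >T
          [4,5] "idea" : NP
        [5,6] "that" : N\NP
    [6,8] N   >
      [6,7] N/(N\NP)   >T
        [6,7] "ate" : NP
      [7,8] "heard" : N\NP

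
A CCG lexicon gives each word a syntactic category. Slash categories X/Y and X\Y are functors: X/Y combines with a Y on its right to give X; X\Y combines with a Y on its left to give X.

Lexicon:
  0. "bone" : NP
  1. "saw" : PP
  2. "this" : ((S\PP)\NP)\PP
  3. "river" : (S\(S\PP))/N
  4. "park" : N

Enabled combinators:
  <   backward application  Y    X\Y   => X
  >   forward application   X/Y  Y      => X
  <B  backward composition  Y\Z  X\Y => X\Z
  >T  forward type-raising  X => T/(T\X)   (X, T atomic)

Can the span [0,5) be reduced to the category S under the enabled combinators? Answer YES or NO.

YES

[0,5] S   <
  [0,3] S\PP   <
    [0,1] "bone" : NP
    [1,3] (S\PP)\NP   <
      [1,2] "saw" : PP
      [2,3] "this" : ((S\PP)\NP)\PP
  [3,5] S\(S\PP)   >
    [3,4] "river" : (S\(S\PP))/N
    [4,5] "park" : N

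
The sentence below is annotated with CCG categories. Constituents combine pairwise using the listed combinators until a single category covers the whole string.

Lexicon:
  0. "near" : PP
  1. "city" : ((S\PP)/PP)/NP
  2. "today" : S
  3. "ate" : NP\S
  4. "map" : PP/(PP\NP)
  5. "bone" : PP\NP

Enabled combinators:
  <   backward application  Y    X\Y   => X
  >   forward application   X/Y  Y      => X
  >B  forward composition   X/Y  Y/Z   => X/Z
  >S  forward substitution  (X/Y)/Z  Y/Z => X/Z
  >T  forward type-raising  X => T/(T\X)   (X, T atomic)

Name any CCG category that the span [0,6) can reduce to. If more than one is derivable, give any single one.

S

[0,6] S   <
  [0,1] "near" : PP
  [1,6] S\PP   >
    [1,4] (S\PP)/PP   >
      [1,2] "city" : ((S\PP)/PP)/NP
      [2,4] NP   <
        [2,3] "today" : S
        [3,4] "ate" : NP\S
    [4,6] PP   >
      [4,5] "map" : PP/(PP\NP)
      [5,6] "bone" : PP\NP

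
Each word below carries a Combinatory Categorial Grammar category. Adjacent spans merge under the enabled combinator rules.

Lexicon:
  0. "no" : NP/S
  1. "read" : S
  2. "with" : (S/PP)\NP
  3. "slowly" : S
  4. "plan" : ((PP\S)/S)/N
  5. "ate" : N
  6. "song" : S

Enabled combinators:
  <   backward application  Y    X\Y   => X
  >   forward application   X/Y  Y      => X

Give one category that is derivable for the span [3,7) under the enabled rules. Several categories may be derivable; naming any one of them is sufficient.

[0,7] S   >
  [0,3] S/PP   <
    [0,2] NP   >
      [0,1] "no" : NP/S
      [1,2] "read" : S
    [2,3] "with" : (S/PP)\NP
  [3,7] PP   <
    [3,4] "slowly" : S
    [4,7] PP\S   >
      [4,6] (PP\S)/S   >
        [4,5] "plan" : ((PP\S)/S)/N
        [5,6] "ate" : N
      [6,7] "song" : S

PP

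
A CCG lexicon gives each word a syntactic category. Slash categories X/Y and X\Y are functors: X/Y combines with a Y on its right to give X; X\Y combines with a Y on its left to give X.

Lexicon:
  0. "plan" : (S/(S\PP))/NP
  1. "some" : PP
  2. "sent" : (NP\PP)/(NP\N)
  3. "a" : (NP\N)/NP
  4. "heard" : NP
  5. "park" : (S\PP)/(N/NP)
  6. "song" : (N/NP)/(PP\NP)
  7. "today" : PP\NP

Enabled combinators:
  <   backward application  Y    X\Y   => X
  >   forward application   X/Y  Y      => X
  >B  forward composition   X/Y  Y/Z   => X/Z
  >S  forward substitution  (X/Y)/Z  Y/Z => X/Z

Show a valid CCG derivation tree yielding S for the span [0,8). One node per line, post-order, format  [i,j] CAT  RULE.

[0,1] (S/(S\PP))/NP  lex  "plan"
[1,2] PP  lex  "some"
[2,3] (NP\PP)/(NP\N)  lex  "sent"
[3,4] (NP\N)/NP  lex  "a"
[4,5] NP  lex  "heard"
[3,5] NP\N  >  k=4
[2,5] NP\PP  >  k=3
[1,5] NP  <  k=2
[0,5] S/(S\PP)  >  k=1
[5,6] (S\PP)/(N/NP)  lex  "park"
[6,7] (N/NP)/(PP\NP)  lex  "song"
[7,8] PP\NP  lex  "today"
[6,8] N/NP  >  k=7
[5,8] S\PP  >  k=6
[0,8] S  >  k=5

[0,8] S   >
  [0,5] S/(S\PP)   >
    [0,1] "plan" : (S/(S\PP))/NP
    [1,5] NP   <
      [1,2] "some" : PP
      [2,5] NP\PP   >
        [2,3] "sent" : (NP\PP)/(NP\N)
        [3,5] NP\N   >
          [3,4] "a" : (NP\N)/NP
          [4,5] "heard" : NP
  [5,8] S\PP   >
    [5,6] "park" : (S\PP)/(N/NP)
    [6,8] N/NP   >
      [6,7] "song" : (N/NP)/(PP\NP)
      [7,8] "today" : PP\NP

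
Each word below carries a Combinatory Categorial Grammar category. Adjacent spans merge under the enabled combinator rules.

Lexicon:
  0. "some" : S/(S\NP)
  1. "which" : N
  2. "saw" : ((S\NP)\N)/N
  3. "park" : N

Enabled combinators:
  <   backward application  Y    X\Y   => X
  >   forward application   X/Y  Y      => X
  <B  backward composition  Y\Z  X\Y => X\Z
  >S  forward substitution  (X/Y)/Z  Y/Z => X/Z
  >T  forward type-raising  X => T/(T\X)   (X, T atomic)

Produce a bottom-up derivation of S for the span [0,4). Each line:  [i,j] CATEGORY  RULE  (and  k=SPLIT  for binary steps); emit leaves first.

[0,1] S/(S\NP)  lex  "some"
[1,2] N  lex  "which"
[2,3] ((S\NP)\N)/N  lex  "saw"
[3,4] N  lex  "park"
[2,4] (S\NP)\N  >  k=3
[1,4] S\NP  <  k=2
[0,4] S  >  k=1

[0,4] S   >
  [0,1] "some" : S/(S\NP)
  [1,4] S\NP   <
    [1,2] "which" : N
    [2,4] (S\NP)\N   >
      [2,3] "saw" : ((S\NP)\N)/N
      [3,4] "park" : N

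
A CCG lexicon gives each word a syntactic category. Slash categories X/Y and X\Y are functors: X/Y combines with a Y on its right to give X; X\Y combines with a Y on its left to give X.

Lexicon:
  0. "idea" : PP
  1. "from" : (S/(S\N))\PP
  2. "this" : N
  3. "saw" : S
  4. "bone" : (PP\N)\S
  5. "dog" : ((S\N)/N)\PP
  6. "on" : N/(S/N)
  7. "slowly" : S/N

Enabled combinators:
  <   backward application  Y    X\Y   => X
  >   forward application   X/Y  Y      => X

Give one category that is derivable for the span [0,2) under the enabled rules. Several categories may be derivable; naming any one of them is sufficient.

S/(S\N)

[0,8] S   >
  [0,2] S/(S\N)   <
    [0,1] "idea" : PP
    [1,2] "from" : (S/(S\N))\PP
  [2,8] S\N   >
    [2,6] (S\N)/N   <
      [2,5] PP   <
        [2,3] "this" : N
        [3,5] PP\N   <
          [3,4] "saw" : S
          [4,5] "bone" : (PP\N)\S
      [5,6] "dog" : ((S\N)/N)\PP
    [6,8] N   >
      [6,7] "on" : N/(S/N)
      [7,8] "slowly" : S/N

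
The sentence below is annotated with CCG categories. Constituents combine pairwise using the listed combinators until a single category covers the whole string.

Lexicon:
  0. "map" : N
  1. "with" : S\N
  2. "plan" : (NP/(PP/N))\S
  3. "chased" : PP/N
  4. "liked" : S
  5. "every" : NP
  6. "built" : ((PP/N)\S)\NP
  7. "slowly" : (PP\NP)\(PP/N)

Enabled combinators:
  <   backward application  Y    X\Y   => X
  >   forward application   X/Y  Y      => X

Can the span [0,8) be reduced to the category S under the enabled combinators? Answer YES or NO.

NO

N S\N (NP/(PP/N))\S PP/N S NP ((PP/N)\S)\NP (PP\NP)\(PP/N)
CKY chart[0,8] = {PP}; S ∉ chart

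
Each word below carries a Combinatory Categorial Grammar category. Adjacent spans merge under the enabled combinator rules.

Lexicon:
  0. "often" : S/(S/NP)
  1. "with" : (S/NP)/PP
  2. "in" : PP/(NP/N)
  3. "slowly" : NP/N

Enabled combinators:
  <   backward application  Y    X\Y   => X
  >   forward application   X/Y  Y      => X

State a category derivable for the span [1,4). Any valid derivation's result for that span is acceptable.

[0,4] S   >
  [0,1] "often" : S/(S/NP)
  [1,4] S/NP   >
    [1,2] "with" : (S/NP)/PP
    [2,4] PP   >
      [2,3] "in" : PP/(NP/N)
      [3,4] "slowly" : NP/N

S/NP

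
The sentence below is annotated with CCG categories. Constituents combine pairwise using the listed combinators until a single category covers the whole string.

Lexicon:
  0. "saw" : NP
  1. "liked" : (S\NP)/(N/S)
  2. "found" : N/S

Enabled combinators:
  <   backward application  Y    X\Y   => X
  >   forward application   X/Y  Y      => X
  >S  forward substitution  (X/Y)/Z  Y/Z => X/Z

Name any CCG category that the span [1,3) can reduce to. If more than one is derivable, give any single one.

[0,3] S   <
  [0,1] "saw" : NP
  [1,3] S\NP   >
    [1,2] "liked" : (S\NP)/(N/S)
    [2,3] "found" : N/S

S\NP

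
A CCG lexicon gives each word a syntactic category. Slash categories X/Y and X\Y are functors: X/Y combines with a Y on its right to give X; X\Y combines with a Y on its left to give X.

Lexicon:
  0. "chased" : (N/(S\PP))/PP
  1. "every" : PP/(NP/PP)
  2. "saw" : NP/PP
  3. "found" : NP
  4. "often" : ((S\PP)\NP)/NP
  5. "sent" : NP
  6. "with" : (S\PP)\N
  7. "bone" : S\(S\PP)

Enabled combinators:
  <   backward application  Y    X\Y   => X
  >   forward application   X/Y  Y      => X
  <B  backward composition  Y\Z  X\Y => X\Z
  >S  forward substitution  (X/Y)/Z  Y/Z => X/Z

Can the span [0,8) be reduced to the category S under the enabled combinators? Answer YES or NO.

YES

[0,8] S   <
  [0,6] N   >
    [0,3] N/(S\PP)   >
      [0,1] "chased" : (N/(S\PP))/PP
      [1,3] PP   >
        [1,2] "every" : PP/(NP/PP)
        [2,3] "saw" : NP/PP
    [3,6] S\PP   <
      [3,4] "found" : NP
      [4,6] (S\PP)\NP   >
        [4,5] "often" : ((S\PP)\NP)/NP
        [5,6] "sent" : NP
  [6,8] S\N   <B
    [6,7] "with" : (S\PP)\N
    [7,8] "bone" : S\(S\PP)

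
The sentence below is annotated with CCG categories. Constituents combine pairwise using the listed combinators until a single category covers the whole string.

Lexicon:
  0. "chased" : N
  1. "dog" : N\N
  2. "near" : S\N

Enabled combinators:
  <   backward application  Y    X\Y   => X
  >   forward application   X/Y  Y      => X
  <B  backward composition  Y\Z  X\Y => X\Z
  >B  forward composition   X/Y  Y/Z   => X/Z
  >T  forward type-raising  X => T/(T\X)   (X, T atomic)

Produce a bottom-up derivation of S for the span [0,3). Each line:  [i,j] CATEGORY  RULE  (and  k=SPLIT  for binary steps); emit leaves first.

[0,1] N  lex  "chased"
[1,2] N\N  lex  "dog"
[2,3] S\N  lex  "near"
[1,3] S\N  <B  k=2
[0,3] S  <  k=1

[0,3] S   <
  [0,1] "chased" : N
  [1,3] S\N   <B
    [1,2] "dog" : N\N
    [2,3] "near" : S\N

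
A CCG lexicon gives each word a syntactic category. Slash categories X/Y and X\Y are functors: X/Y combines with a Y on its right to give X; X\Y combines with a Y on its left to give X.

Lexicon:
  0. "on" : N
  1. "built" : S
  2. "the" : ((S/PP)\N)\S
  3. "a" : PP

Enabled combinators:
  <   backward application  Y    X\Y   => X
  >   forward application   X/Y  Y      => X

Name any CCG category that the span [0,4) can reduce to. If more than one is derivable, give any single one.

[0,4] S   >
  [0,3] S/PP   <
    [0,1] "on" : N
    [1,3] (S/PP)\N   <
      [1,2] "built" : S
      [2,3] "the" : ((S/PP)\N)\S
  [3,4] "a" : PP

S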